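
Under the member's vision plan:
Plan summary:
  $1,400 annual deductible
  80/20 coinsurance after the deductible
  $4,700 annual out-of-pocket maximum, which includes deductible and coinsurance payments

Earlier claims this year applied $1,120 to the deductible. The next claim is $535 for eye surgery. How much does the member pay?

Deductible still to meet: $1,400 − $1,120 = $280.
The remaining $255 (= $535 − $280) moves to coinsurance.
20% of $255 = $51 falls to the member.
So the member owes $280 + $51 = $331 before any cap.
Year-to-date out-of-pocket becomes $1,120 + $331 = $1,451, still under the $4,700 maximum, so no cap applies.

$331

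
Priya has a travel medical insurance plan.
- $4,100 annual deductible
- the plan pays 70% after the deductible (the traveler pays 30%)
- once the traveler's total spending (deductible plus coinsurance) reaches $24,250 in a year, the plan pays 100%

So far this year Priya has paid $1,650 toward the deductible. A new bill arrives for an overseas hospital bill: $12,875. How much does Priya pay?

$5,577.50

Deductible still to meet: $4,100 − $1,650 = $2,450.
After the $2,450 deductible portion, $12,875 − $2,450 = $10,425 is subject to coinsurance.
30% of $10,425 = $3,127.50 falls to the traveler.
That puts the traveler's cost at $2,450 + $3,127.50 = $5,577.50 before any cap.
Cumulative spending $1,650 + $5,577.50 = $7,227.50 stays under the $24,250 maximum.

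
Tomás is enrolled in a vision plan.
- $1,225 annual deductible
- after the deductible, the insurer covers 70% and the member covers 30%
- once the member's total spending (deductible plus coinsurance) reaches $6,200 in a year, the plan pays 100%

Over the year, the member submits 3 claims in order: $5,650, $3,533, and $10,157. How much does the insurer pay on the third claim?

$7,569.40

Bill 1, $5,650: $1,225 to deductible, leaving $4,425; member's 30% is $1,327.50. Member pays $2,552.50; OOP now $2,552.50. Plan pays $5,650 − $2,552.50 = $3,097.50.
Bill 2, $3,533: 30% coinsurance on $3,533 = $1,059.90. Member owes $1,059.90 (running OOP $3,612.40). Insurer: $3,533 − $1,059.90 = $2,473.10.
Bill 3, $10,157: deductible already satisfied, so member's share is 30% × $10,157 = $3,047.10. Adding that to $3,612.40 gives $6,659.50, past the $6,200 cap; member pays only $6,200 − $3,612.40 = $2,587.60. Plan pays $10,157 − $2,587.60 = $7,569.40.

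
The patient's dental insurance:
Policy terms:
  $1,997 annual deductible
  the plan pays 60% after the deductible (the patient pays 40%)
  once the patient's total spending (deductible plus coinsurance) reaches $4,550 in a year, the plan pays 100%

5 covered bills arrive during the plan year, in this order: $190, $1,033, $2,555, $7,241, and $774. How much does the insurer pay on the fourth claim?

Bill 1, $190: entire amount goes to the deductible. Patient pays $190; OOP now $190. Insurer: $190 − $190 = $0.
Bill 2, $1,033: fully absorbed by the deductible. Patient owes $1,033 (running OOP $1,223). Insurer: $1,033 − $1,033 = $0.
Bill 3, $2,555: deductible takes $774, $1,781 remains; 40% of $1,781 = $712.40. Patient pays $1,486.40; OOP now $2,709.40. Insurer: $2,555 − $1,486.40 = $1,068.60.
Bill 4, $7,241: deductible met; 40% of $7,241 = $2,896.40. That would push OOP to $5,605.80, over the $4,550 cap, so patient pays $4,550 − $2,709.40 = $1,840.60. Plan pays $7,241 − $1,840.60 = $5,400.40.

$5,400.40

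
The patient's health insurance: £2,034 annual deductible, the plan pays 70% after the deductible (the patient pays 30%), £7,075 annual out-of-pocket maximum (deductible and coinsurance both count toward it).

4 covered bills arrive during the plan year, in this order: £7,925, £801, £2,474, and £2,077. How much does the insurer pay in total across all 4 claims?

Claim 1 (£7,925): deductible takes £2,034, £5,891 remains; 30% of £5,891 = £1,767.30. Patient pays £3,801.30; OOP now £3,801.30. Plan pays £7,925 − £3,801.30 = £4,123.70.
Claim 2 (£801): deductible already satisfied, so patient's share is 30% × £801 = £240.30. Patient owes £240.30 (running OOP £4,041.60). Insurer: £801 − £240.30 = £560.70.
Claim 3 (£2,474): 30% coinsurance on £2,474 = £742.20. Patient pays £742.20; OOP now £4,783.80. Insurer: £2,474 − £742.20 = £1,731.80.
Claim 4 (£2,077): deductible already satisfied, so patient's share is 30% × £2,077 = £623.10. Cost to patient: £623.10. OOP to date £5,406.90. Plan pays £2,077 − £623.10 = £1,453.90.
Insurer total: £4,123.70 + £560.70 + £1,731.80 + £1,453.90 = £7,870.10.

£7,870.10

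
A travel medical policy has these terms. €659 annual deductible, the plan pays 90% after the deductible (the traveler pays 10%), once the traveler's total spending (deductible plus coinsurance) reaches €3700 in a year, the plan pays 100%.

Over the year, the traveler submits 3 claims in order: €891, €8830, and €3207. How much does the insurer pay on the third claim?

€2886.30

Bill 1, €891: deductible takes €659, €232 remains; coinsurance €232 × 10% = €23.20. Cost to traveler: €682.20. OOP to date €682.20. Insurer: €891 − €682.20 = €208.80.
Bill 2, €8830: deductible met; 10% of €8830 = €883. Cost to traveler: €883. OOP to date €1565.20. Plan pays €8830 − €883 = €7947.
Bill 3, €3207: deductible already satisfied, so traveler's share is 10% × €3207 = €320.70. Traveler pays €320.70; OOP now €1885.90. Plan pays €3207 − €320.70 = €2886.30.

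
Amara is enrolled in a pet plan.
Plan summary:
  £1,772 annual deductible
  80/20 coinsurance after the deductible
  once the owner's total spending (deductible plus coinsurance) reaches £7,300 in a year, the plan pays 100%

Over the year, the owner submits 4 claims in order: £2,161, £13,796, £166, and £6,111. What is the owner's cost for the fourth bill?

Bill 1, £2,161: deductible takes £1,772, £389 remains; 20% of £389 = £77.80. Cost to owner: £1,849.80. OOP to date £1,849.80.
Bill 2, £13,796: deductible met; 20% of £13,796 = £2,759.20. Owner pays £2,759.20; OOP now £4,609.
Bill 3, £166: 20% coinsurance on £166 = £33.20. Owner pays £33.20; OOP now £4,642.20.
Bill 4, £6,111: 20% coinsurance on £6,111 = £1,222.20. Owner pays £1,222.20; OOP now £5,864.40.

£1,222.20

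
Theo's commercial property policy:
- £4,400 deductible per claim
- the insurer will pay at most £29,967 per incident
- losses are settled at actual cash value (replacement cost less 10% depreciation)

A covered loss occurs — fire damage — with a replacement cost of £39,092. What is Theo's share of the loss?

£9,125

Depreciate 10%: the covered value is £39,092 × 0.9 = £35,182.80.
Subtract the deductible: £35,182.80 − £4,400 = £30,782.80.
£30,782.80 exceeds the £29,967 limit, so the insurer pays the limit: £29,967.
Business's share is the uncovered remainder: £39,092 − £29,967 = £9,125.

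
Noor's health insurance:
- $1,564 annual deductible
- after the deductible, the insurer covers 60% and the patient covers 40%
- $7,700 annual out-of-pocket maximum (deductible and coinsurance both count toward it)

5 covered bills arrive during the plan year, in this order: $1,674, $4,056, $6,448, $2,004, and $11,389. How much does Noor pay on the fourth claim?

Claim 1 — $1,674: deductible takes $1,564, $110 remains; patient's 40% is $44. Patient owes $1,608 (running OOP $1,608).
Claim 2 — $4,056: deductible already satisfied, so patient's share is 40% × $4,056 = $1,622.40. Patient pays $1,622.40; OOP now $3,230.40.
Claim 3 — $6,448: deductible met; 40% of $6,448 = $2,579.20. Cost to patient: $2,579.20. OOP to date $5,809.60.
Claim 4 — $2,004: deductible already satisfied, so patient's share is 40% × $2,004 = $801.60. Patient pays $801.60; OOP now $6,611.20.

$801.60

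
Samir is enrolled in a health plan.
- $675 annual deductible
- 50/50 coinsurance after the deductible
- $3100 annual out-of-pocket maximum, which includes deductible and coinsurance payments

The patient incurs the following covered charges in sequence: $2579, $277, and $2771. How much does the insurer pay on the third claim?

$1436.50

Claim 1 ($2579): $675 to deductible, leaving $1904; coinsurance $1904 × 50% = $952. Patient pays $1627; OOP now $1627. Insurer: $2579 − $1627 = $952.
Claim 2 ($277): deductible already satisfied, so patient's share is 50% × $277 = $138.50. Cost to patient: $138.50. OOP to date $1765.50. Plan pays $277 − $138.50 = $138.50.
Claim 3 ($2771): 50% coinsurance on $2771 = $1385.50. Adding that to $1765.50 gives $3151, past the $3100 cap; patient pays only $3100 − $1765.50 = $1334.50. Insurer: $2771 − $1334.50 = $1436.50.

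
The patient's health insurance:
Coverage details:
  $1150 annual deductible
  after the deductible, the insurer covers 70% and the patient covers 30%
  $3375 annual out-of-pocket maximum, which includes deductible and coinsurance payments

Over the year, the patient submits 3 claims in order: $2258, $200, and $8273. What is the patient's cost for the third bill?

#1 ($2258): $1150 finishes the deductible; $1108 goes to coinsurance; 30% of $1108 = $332.40. Cost to patient: $1482.40. OOP to date $1482.40.
#2 ($200): deductible met; 30% of $200 = $60. Cost to patient: $60. OOP to date $1542.40.
#3 ($8273): 30% coinsurance on $8273 = $2481.90. Adding that to $1542.40 gives $4024.30, past the $3375 cap; patient pays only $3375 − $1542.40 = $1832.60.

$1832.60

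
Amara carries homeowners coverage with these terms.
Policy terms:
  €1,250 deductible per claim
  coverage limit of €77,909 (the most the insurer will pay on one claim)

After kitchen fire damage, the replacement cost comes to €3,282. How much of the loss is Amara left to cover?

After the deductible, €3,282 − €1,250 = €2,032 remains.
That's under the €77,909 cap, so the insurer reimburses the full €2,032.
Out of pocket: €3,282 − €2,032 = €1,250.

€1,250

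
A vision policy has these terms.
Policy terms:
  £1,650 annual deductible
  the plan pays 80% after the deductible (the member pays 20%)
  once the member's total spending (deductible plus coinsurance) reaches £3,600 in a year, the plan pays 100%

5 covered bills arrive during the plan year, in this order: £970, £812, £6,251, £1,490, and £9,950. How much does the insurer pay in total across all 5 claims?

£15,873

Claim 1 (£970): fully absorbed by the deductible. Member owes £970 (running OOP £970). Plan pays £970 − £970 = £0.
Claim 2 (£812): deductible takes £680, £132 remains; coinsurance £132 × 20% = £26.40. Member owes £706.40 (running OOP £1,676.40). Plan pays £812 − £706.40 = £105.60.
Claim 3 (£6,251): deductible already satisfied, so member's share is 20% × £6,251 = £1,250.20. Cost to member: £1,250.20. OOP to date £2,926.60. Insurer: £6,251 − £1,250.20 = £5,000.80.
Claim 4 (£1,490): 20% coinsurance on £1,490 = £298. Member owes £298 (running OOP £3,224.60). Insurer: £1,490 − £298 = £1,192.
Claim 5 (£9,950): deductible met; 20% of £9,950 = £1,990. Adding that to £3,224.60 gives £5,214.60, past the £3,600 cap; member pays only £3,600 − £3,224.60 = £375.40. Plan pays £9,950 − £375.40 = £9,574.60.
Insurer total: £0 + £105.60 + £5,000.80 + £1,192 + £9,574.60 = £15,873.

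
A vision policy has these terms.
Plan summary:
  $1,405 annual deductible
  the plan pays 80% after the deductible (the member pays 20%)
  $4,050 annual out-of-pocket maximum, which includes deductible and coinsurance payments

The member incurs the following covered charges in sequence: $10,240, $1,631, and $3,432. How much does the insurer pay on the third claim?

$2,880.20

#1 ($10,240): deductible takes $1,405, $8,835 remains; member's 20% is $1,767. Member pays $3,172; OOP now $3,172. Insurer: $10,240 − $3,172 = $7,068.
#2 ($1,631): deductible met; 20% of $1,631 = $326.20. Member pays $326.20; OOP now $3,498.20. Plan pays $1,631 − $326.20 = $1,304.80.
#3 ($3,432): deductible met; 20% of $3,432 = $686.40. OOP would hit $4,184.60 > $4,050, so the cap limits the member to $4,050 − $3,498.20 = $551.80. Insurer: $3,432 − $551.80 = $2,880.20.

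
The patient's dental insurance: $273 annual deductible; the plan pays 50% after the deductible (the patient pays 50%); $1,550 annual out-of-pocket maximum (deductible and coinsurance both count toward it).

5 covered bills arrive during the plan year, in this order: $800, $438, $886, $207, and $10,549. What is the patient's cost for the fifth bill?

$248

Claim 1 — $800: $273 to deductible, leaving $527; patient's 50% is $263.50. Patient pays $536.50; OOP now $536.50.
Claim 2 — $438: deductible met; 50% of $438 = $219. Patient pays $219; OOP now $755.50.
Claim 3 — $886: deductible already satisfied, so patient's share is 50% × $886 = $443. Cost to patient: $443. OOP to date $1,198.50.
Claim 4 — $207: deductible met; 50% of $207 = $103.50. Patient owes $103.50 (running OOP $1,302).
Claim 5 — $10,549: deductible already satisfied, so patient's share is 50% × $10,549 = $5,274.50. OOP would hit $6,576.50 > $1,550, so the cap limits the patient to $1,550 − $1,302 = $248.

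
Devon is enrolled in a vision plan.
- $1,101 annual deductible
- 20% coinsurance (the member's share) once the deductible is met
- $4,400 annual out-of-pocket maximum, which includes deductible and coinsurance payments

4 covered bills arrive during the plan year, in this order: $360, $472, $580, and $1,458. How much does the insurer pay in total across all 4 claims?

Bill 1, $360: all of it applies to the deductible. Cost to member: $360. OOP to date $360. Insurer: $360 − $360 = $0.
Bill 2, $472: all of it applies to the deductible. Member owes $472 (running OOP $832). Insurer: $472 − $472 = $0.
Bill 3, $580: $269 finishes the deductible; $311 goes to coinsurance; 20% of $311 = $62.20. Cost to member: $331.20. OOP to date $1,163.20. Insurer: $580 − $331.20 = $248.80.
Bill 4, $1,458: 20% coinsurance on $1,458 = $291.60. Member owes $291.60 (running OOP $1,454.80). Plan pays $1,458 − $291.60 = $1,166.40.
Insurer total = bills − member's total = $2,870 − $1,454.80 = $1,415.20.

$1,415.20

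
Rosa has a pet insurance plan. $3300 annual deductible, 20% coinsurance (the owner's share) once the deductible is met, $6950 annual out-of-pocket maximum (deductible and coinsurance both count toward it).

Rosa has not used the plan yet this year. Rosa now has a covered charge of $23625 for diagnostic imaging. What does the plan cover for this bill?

$16675

Nothing has been paid toward the $3300 deductible, so the first $3300 of this charge is applied there.
That leaves $23625 − $3300 = $20325 for coinsurance.
20% of $20325 = $4065 falls to the owner.
That puts the owner's cost at $3300 + $4065 = $7365 before any cap.
Year-to-date out-of-pocket would reach $0 + $7365 = $7365, above the $6950 maximum, so the owner pays only $6950 − $0 = $6950.
Insurer pays the balance: $23625 − $6950 = $16675.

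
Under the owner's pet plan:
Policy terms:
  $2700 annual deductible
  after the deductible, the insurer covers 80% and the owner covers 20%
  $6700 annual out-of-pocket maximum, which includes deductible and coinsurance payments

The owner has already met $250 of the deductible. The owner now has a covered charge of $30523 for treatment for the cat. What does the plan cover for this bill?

$24073

Deductible still to meet: $2700 − $250 = $2450.
After the $2450 deductible portion, $30523 − $2450 = $28073 is subject to coinsurance.
Owner's 20% share of $28073 is $5614.60.
Owner responsibility before any cap: $2450 + $5614.60 = $8064.60.
Year-to-date out-of-pocket would reach $250 + $8064.60 = $8314.60, above the $6700 maximum, so the owner pays only $6700 − $250 = $6450.
The plan picks up $30523 − $6450 = $24073.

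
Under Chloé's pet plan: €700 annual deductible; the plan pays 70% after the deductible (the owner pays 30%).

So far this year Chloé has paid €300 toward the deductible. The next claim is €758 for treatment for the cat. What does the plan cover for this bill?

Deductible still to meet: €700 − €300 = €400.
The remaining €358 (= €758 − €400) moves to coinsurance.
Coinsurance: €358 × 30% = €107.40.
Owner responsibility: €400 + €107.40 = €507.40.
The plan picks up €758 − €507.40 = €250.60.

€250.60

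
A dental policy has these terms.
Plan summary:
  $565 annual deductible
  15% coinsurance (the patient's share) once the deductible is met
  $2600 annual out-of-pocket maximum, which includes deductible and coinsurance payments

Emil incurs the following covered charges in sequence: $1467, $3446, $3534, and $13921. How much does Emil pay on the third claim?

#1 ($1467): $565 finishes the deductible; $902 goes to coinsurance; patient's 15% is $135.30. Cost to patient: $700.30. OOP to date $700.30.
#2 ($3446): 15% coinsurance on $3446 = $516.90. Cost to patient: $516.90. OOP to date $1217.20.
#3 ($3534): deductible met; 15% of $3534 = $530.10. Patient pays $530.10; OOP now $1747.30.

$530.10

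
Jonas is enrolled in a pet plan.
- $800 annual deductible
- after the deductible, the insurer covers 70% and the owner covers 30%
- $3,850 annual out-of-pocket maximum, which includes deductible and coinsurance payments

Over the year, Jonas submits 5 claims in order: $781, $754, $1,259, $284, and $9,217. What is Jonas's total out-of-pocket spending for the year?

$3,850

#1 ($781): fully absorbed by the deductible. Owner owes $781 (running OOP $781).
#2 ($754): $19 finishes the deductible; $735 goes to coinsurance; owner's 30% is $220.50. Cost to owner: $239.50. OOP to date $1,020.50.
#3 ($1,259): deductible met; 30% of $1,259 = $377.70. Owner pays $377.70; OOP now $1,398.20.
#4 ($284): deductible already satisfied, so owner's share is 30% × $284 = $85.20. Cost to owner: $85.20. OOP to date $1,483.40.
#5 ($9,217): deductible met; 30% of $9,217 = $2,765.10. That would push OOP to $4,248.50, over the $3,850 cap, so owner pays $3,850 − $1,483.40 = $2,366.60.
Summing the owner's payments: $781 + $239.50 + $377.70 + $85.20 + $2,366.60 = $3,850.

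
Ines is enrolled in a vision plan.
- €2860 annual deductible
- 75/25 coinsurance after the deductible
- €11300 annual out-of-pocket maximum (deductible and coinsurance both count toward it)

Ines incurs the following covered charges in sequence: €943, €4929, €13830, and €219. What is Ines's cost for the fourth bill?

€54.75

#1 (€943): all of it applies to the deductible. Cost to member: €943. OOP to date €943.
#2 (€4929): €1917 to deductible, leaving €3012; 25% of €3012 = €753. Cost to member: €2670. OOP to date €3613.
#3 (€13830): deductible already satisfied, so member's share is 25% × €13830 = €3457.50. Cost to member: €3457.50. OOP to date €7070.50.
#4 (€219): deductible met; 25% of €219 = €54.75. Member owes €54.75 (running OOP €7125.25).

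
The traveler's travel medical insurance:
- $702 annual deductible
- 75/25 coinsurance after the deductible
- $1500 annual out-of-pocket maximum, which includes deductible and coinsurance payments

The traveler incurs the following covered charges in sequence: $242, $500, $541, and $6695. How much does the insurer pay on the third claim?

$405.75

Claim 1 ($242): entire amount goes to the deductible. Cost to traveler: $242. OOP to date $242. Plan pays $242 − $242 = $0.
Claim 2 ($500): $460 finishes the deductible; $40 goes to coinsurance; 25% of $40 = $10. Traveler owes $470 (running OOP $712). Insurer: $500 − $470 = $30.
Claim 3 ($541): deductible met; 25% of $541 = $135.25. Traveler pays $135.25; OOP now $847.25. Plan pays $541 − $135.25 = $405.75.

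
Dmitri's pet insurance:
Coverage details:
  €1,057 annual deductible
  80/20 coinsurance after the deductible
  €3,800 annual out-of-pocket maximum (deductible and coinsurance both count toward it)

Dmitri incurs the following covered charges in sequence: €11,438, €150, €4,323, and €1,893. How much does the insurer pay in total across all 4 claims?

€14,004

Claim 1 — €11,438: deductible takes €1,057, €10,381 remains; coinsurance €10,381 × 20% = €2,076.20. Cost to owner: €3,133.20. OOP to date €3,133.20. Insurer: €11,438 − €3,133.20 = €8,304.80.
Claim 2 — €150: deductible already satisfied, so owner's share is 20% × €150 = €30. Owner pays €30; OOP now €3,163.20. Insurer: €150 − €30 = €120.
Claim 3 — €4,323: 20% coinsurance on €4,323 = €864.60. Adding that to €3,163.20 gives €4,027.80, past the €3,800 cap; owner pays only €3,800 − €3,163.20 = €636.80. Insurer: €4,323 − €636.80 = €3,686.20.
Claim 4 — €1,893: 20% coinsurance on €1,893 = €378.60. That would push OOP to €4,178.60, over the €3,800 cap, so owner pays €3,800 − €3,800 = €0. Plan pays €1,893 − €0 = €1,893.
Insurer total: €8,304.80 + €120 + €3,686.20 + €1,893 = €14,004.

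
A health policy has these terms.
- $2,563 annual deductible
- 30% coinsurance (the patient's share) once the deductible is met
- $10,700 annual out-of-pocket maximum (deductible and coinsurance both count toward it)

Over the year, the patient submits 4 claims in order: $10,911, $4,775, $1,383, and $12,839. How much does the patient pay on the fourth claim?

Bill 1, $10,911: $2,563 to deductible, leaving $8,348; patient's 30% is $2,504.40. Patient owes $5,067.40 (running OOP $5,067.40).
Bill 2, $4,775: deductible already satisfied, so patient's share is 30% × $4,775 = $1,432.50. Cost to patient: $1,432.50. OOP to date $6,499.90.
Bill 3, $1,383: deductible met; 30% of $1,383 = $414.90. Patient pays $414.90; OOP now $6,914.80.
Bill 4, $12,839: deductible already satisfied, so patient's share is 30% × $12,839 = $3,851.70. That would push OOP to $10,766.50, over the $10,700 cap, so patient pays $10,700 − $6,914.80 = $3,785.20.

$3,785.20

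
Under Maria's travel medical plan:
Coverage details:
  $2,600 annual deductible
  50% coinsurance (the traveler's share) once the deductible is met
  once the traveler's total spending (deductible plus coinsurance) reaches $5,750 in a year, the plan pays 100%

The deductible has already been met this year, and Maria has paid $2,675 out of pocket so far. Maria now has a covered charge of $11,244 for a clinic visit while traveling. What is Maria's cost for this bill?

$3,075

The deductible is already satisfied, so the full bill goes to coinsurance.
Coinsurance: $11,244 × 50% = $5,622.
Year-to-date out-of-pocket would reach $2,675 + $5,622 = $8,297, above the $5,750 maximum, so the traveler pays only $5,750 − $2,675 = $3,075.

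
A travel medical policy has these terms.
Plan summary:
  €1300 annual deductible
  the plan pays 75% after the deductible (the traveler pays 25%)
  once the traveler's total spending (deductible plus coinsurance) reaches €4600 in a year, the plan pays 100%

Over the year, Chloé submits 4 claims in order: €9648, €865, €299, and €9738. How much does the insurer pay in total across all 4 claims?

Bill 1, €9648: deductible takes €1300, €8348 remains; traveler's 25% is €2087. Cost to traveler: €3387. OOP to date €3387. Plan pays €9648 − €3387 = €6261.
Bill 2, €865: deductible already satisfied, so traveler's share is 25% × €865 = €216.25. Traveler owes €216.25 (running OOP €3603.25). Plan pays €865 − €216.25 = €648.75.
Bill 3, €299: 25% coinsurance on €299 = €74.75. Traveler pays €74.75; OOP now €3678. Plan pays €299 − €74.75 = €224.25.
Bill 4, €9738: deductible met; 25% of €9738 = €2434.50. Adding that to €3678 gives €6112.50, past the €4600 cap; traveler pays only €4600 − €3678 = €922. Insurer: €9738 − €922 = €8816.
Insurer total: €6261 + €648.75 + €224.25 + €8816 = €15950.

€15950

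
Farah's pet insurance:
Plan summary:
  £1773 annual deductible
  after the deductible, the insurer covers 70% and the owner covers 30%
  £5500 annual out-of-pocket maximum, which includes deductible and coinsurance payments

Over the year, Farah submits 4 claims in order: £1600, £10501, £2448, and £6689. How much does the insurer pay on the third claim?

£1819.40

Bill 1, £1600: fully absorbed by the deductible. Owner pays £1600; OOP now £1600. Plan pays £1600 − £1600 = £0.
Bill 2, £10501: £173 to deductible, leaving £10328; coinsurance £10328 × 30% = £3098.40. Owner pays £3271.40; OOP now £4871.40. Plan pays £10501 − £3271.40 = £7229.60.
Bill 3, £2448: deductible already satisfied, so owner's share is 30% × £2448 = £734.40. Adding that to £4871.40 gives £5605.80, past the £5500 cap; owner pays only £5500 − £4871.40 = £628.60. Insurer: £2448 − £628.60 = £1819.40.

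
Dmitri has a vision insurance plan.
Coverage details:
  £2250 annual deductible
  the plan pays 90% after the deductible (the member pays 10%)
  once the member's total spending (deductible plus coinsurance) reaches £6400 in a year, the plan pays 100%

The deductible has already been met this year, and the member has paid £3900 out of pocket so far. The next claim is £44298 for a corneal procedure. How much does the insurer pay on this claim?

With the deductible met, the entire £44298 is subject to coinsurance.
Member's 10% share of £44298 is £4429.80.
Year-to-date out-of-pocket would reach £3900 + £4429.80 = £8329.80, above the £6400 maximum, so the member pays only £6400 − £3900 = £2500.
Insurer pays the balance: £44298 − £2500 = £41798.

£41798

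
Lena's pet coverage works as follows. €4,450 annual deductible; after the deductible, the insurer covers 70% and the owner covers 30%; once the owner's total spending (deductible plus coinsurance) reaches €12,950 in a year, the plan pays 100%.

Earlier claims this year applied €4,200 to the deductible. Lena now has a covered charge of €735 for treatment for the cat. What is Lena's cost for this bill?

€395.50

Remaining deductible: €4,450 − €4,200 = €250.
After the €250 deductible portion, €735 − €250 = €485 is subject to coinsurance.
Coinsurance: €485 × 30% = €145.50.
That puts the owner's cost at €250 + €145.50 = €395.50 before any cap.
Total out-of-pocket so far would be €4,200 + €395.50 = €4,595.50, below the €12,950 cap — no reduction.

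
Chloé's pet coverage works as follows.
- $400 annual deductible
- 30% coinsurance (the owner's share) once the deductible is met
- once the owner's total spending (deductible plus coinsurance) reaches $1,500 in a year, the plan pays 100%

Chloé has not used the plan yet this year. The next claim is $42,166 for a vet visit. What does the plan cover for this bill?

Nothing has been paid toward the $400 deductible, so the first $400 of this charge is applied there.
The remaining $41,766 (= $42,166 − $400) moves to coinsurance.
Coinsurance: $41,766 × 30% = $12,529.80.
So the owner owes $400 + $12,529.80 = $12,929.80 before any cap.
Adding $12,929.80 to the $0 already spent would give $12,929.80, which exceeds the $1,500 cap; the owner pays just $1,500 − $0 = $1,500.
The plan picks up $42,166 − $1,500 = $40,666.

$40,666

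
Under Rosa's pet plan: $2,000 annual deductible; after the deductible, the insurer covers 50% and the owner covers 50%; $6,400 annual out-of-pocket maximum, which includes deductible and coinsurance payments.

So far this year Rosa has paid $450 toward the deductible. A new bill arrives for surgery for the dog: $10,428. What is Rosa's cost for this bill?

$5,950

$450 of the $2,000 deductible is already met, leaving $1,550.
After the $1,550 deductible portion, $10,428 − $1,550 = $8,878 is subject to coinsurance.
Coinsurance: $8,878 × 50% = $4,439.
So the owner owes $1,550 + $4,439 = $5,989 before any cap.
Year-to-date out-of-pocket would reach $450 + $5,989 = $6,439, above the $6,400 maximum, so the owner pays only $6,400 − $450 = $5,950.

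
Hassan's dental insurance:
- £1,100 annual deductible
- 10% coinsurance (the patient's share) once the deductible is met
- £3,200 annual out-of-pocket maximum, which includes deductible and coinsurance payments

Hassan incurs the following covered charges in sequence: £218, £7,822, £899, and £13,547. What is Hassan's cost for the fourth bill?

£1,316.10

#1 (£218): entire amount goes to the deductible. Cost to patient: £218. OOP to date £218.
#2 (£7,822): £882 to deductible, leaving £6,940; coinsurance £6,940 × 10% = £694. Patient owes £1,576 (running OOP £1,794).
#3 (£899): deductible met; 10% of £899 = £89.90. Patient pays £89.90; OOP now £1,883.90.
#4 (£13,547): deductible met; 10% of £13,547 = £1,354.70. Adding that to £1,883.90 gives £3,238.60, past the £3,200 cap; patient pays only £3,200 − £1,883.90 = £1,316.10.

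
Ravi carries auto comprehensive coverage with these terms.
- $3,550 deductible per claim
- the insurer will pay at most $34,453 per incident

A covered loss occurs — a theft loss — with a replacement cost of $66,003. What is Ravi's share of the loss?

$31,550

Less the $3,550 deductible: $66,003 − $3,550 = $62,453.
$62,453 exceeds the $34,453 limit, so the insurer pays the limit: $34,453.
The policyholder bears the rest of the original loss: $66,003 − $34,453 = $31,550.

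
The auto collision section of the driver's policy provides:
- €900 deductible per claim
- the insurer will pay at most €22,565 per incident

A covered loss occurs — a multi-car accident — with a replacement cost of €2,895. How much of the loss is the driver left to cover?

After the deductible, €2,895 − €900 = €1,995 remains.
That's under the €22,565 cap, so the insurer reimburses the full €1,995.
Out of pocket: €2,895 − €1,995 = €900.

€900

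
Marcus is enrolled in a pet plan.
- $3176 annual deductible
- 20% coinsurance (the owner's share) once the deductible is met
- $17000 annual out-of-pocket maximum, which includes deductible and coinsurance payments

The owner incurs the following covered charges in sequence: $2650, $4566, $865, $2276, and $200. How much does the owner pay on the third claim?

Claim 1 ($2650): fully absorbed by the deductible. Owner pays $2650; OOP now $2650.
Claim 2 ($4566): $526 finishes the deductible; $4040 goes to coinsurance; 20% of $4040 = $808. Owner owes $1334 (running OOP $3984).
Claim 3 ($865): deductible already satisfied, so owner's share is 20% × $865 = $173. Cost to owner: $173. OOP to date $4157.

$173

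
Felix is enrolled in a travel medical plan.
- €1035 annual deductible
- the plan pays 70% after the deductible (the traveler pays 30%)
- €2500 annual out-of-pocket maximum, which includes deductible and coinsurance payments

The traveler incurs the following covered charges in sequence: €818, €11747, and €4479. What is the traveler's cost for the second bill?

€1682

Bill 1, €818: fully absorbed by the deductible. Traveler owes €818 (running OOP €818).
Bill 2, €11747: deductible takes €217, €11530 remains; 30% of €11530 = €3459. Together that's €217 + €3459 = €3676. Adding that to €818 gives €4494, past the €2500 cap; traveler pays only €2500 − €818 = €1682.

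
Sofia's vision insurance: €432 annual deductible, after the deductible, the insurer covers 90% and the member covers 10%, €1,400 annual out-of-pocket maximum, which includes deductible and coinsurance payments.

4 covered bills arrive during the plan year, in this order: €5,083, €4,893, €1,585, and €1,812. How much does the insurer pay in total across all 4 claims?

€11,973

Claim 1 — €5,083: deductible takes €432, €4,651 remains; 10% of €4,651 = €465.10. Member owes €897.10 (running OOP €897.10). Insurer: €5,083 − €897.10 = €4,185.90.
Claim 2 — €4,893: deductible already satisfied, so member's share is 10% × €4,893 = €489.30. Cost to member: €489.30. OOP to date €1,386.40. Plan pays €4,893 − €489.30 = €4,403.70.
Claim 3 — €1,585: 10% coinsurance on €1,585 = €158.50. That would push OOP to €1,544.90, over the €1,400 cap, so member pays €1,400 − €1,386.40 = €13.60. Insurer: €1,585 − €13.60 = €1,571.40.
Claim 4 — €1,812: deductible met; 10% of €1,812 = €181.20. OOP would hit €1,581.20 > €1,400, so the cap limits the member to €1,400 − €1,400 = €0. Plan pays €1,812 − €0 = €1,812.
Insurer total: €4,185.90 + €4,403.70 + €1,571.40 + €1,812 = €11,973.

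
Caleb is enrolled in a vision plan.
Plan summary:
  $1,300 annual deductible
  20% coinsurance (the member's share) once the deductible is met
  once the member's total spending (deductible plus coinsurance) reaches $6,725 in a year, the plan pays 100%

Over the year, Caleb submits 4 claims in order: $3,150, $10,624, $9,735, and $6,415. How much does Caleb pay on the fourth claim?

Bill 1, $3,150: $1,300 to deductible, leaving $1,850; member's 20% is $370. Member pays $1,670; OOP now $1,670.
Bill 2, $10,624: 20% coinsurance on $10,624 = $2,124.80. Cost to member: $2,124.80. OOP to date $3,794.80.
Bill 3, $9,735: 20% coinsurance on $9,735 = $1,947. Member pays $1,947; OOP now $5,741.80.
Bill 4, $6,415: deductible already satisfied, so member's share is 20% × $6,415 = $1,283. Adding that to $5,741.80 gives $7,024.80, past the $6,725 cap; member pays only $6,725 − $5,741.80 = $983.20.

$983.20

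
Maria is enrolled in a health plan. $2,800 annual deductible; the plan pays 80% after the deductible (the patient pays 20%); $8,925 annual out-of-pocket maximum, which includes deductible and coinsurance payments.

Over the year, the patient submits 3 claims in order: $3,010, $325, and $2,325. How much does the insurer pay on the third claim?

Bill 1, $3,010: $2,800 to deductible, leaving $210; 20% of $210 = $42. Patient owes $2,842 (running OOP $2,842). Plan pays $3,010 − $2,842 = $168.
Bill 2, $325: 20% coinsurance on $325 = $65. Cost to patient: $65. OOP to date $2,907. Plan pays $325 − $65 = $260.
Bill 3, $2,325: deductible met; 20% of $2,325 = $465. Patient owes $465 (running OOP $3,372). Insurer: $2,325 − $465 = $1,860.

$1,860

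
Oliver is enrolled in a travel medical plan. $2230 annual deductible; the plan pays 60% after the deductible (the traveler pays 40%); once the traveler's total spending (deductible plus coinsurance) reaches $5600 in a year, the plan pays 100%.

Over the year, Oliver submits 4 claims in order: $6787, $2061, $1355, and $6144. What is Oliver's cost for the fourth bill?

$180.80

#1 ($6787): $2230 to deductible, leaving $4557; coinsurance $4557 × 40% = $1822.80. Traveler owes $4052.80 (running OOP $4052.80).
#2 ($2061): 40% coinsurance on $2061 = $824.40. Traveler owes $824.40 (running OOP $4877.20).
#3 ($1355): deductible already satisfied, so traveler's share is 40% × $1355 = $542. Traveler owes $542 (running OOP $5419.20).
#4 ($6144): 40% coinsurance on $6144 = $2457.60. OOP would hit $7876.80 > $5600, so the cap limits the traveler to $5600 − $5419.20 = $180.80.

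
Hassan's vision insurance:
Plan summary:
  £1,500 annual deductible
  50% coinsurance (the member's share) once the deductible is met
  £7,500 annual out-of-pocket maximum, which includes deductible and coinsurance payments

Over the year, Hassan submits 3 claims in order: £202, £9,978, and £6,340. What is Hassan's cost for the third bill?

£1,660

#1 (£202): entire amount goes to the deductible. Member owes £202 (running OOP £202).
#2 (£9,978): £1,298 finishes the deductible; £8,680 goes to coinsurance; member's 50% is £4,340. Cost to member: £5,638. OOP to date £5,840.
#3 (£6,340): deductible already satisfied, so member's share is 50% × £6,340 = £3,170. That would push OOP to £9,010, over the £7,500 cap, so member pays £7,500 − £5,840 = £1,660.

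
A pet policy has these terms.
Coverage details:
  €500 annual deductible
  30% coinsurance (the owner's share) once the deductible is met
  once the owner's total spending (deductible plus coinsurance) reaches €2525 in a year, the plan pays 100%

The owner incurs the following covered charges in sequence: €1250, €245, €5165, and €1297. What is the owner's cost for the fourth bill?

Bill 1, €1250: €500 finishes the deductible; €750 goes to coinsurance; 30% of €750 = €225. Owner owes €725 (running OOP €725).
Bill 2, €245: deductible already satisfied, so owner's share is 30% × €245 = €73.50. Owner owes €73.50 (running OOP €798.50).
Bill 3, €5165: 30% coinsurance on €5165 = €1549.50. Owner pays €1549.50; OOP now €2348.
Bill 4, €1297: deductible met; 30% of €1297 = €389.10. OOP would hit €2737.10 > €2525, so the cap limits the owner to €2525 − €2348 = €177.

€177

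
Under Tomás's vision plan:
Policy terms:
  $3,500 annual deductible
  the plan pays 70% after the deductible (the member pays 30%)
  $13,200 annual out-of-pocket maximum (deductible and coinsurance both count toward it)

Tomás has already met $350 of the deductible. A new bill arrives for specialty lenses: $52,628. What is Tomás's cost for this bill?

Deductible still to meet: $3,500 − $350 = $3,150.
That leaves $52,628 − $3,150 = $49,478 for coinsurance.
30% of $49,478 = $14,843.40 falls to the member.
That puts the member's cost at $3,150 + $14,843.40 = $17,993.40 before any cap.
That would bring total out-of-pocket to $18,343.40, past the $13,200 cap. The member is capped at $13,200 − $350 = $12,850 on this claim.

$12,850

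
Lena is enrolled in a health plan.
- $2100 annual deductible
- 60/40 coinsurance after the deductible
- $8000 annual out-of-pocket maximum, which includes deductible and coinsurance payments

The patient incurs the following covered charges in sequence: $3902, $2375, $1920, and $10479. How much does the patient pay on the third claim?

$768

Claim 1 ($3902): $2100 to deductible, leaving $1802; patient's 40% is $720.80. Patient pays $2820.80; OOP now $2820.80.
Claim 2 ($2375): deductible already satisfied, so patient's share is 40% × $2375 = $950. Patient pays $950; OOP now $3770.80.
Claim 3 ($1920): deductible met; 40% of $1920 = $768. Patient owes $768 (running OOP $4538.80).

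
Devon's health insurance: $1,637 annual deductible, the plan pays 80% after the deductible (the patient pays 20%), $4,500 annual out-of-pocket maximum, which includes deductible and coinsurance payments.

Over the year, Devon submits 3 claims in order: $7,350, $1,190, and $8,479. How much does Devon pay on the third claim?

Bill 1, $7,350: $1,637 finishes the deductible; $5,713 goes to coinsurance; patient's 20% is $1,142.60. Patient owes $2,779.60 (running OOP $2,779.60).
Bill 2, $1,190: deductible met; 20% of $1,190 = $238. Cost to patient: $238. OOP to date $3,017.60.
Bill 3, $8,479: deductible already satisfied, so patient's share is 20% × $8,479 = $1,695.80. OOP would hit $4,713.40 > $4,500, so the cap limits the patient to $4,500 − $3,017.60 = $1,482.40.

$1,482.40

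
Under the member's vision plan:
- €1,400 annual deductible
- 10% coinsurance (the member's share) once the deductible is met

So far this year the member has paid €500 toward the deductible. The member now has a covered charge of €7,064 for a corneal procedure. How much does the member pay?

€500 of the €1,400 deductible is already met, leaving €900.
After the €900 deductible portion, €7,064 − €900 = €6,164 is subject to coinsurance.
Member's 10% share of €6,164 is €616.40.
That puts the member's cost at €900 + €616.40 = €1,516.40.

€1,516.40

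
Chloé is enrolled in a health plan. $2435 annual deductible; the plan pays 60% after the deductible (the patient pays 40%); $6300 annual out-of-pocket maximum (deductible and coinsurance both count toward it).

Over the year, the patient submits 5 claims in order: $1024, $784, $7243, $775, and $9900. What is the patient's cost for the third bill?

$3273.40

Bill 1, $1024: all of it applies to the deductible. Patient owes $1024 (running OOP $1024).
Bill 2, $784: fully absorbed by the deductible. Patient owes $784 (running OOP $1808).
Bill 3, $7243: $627 to deductible, leaving $6616; patient's 40% is $2646.40. Patient pays $3273.40; OOP now $5081.40.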